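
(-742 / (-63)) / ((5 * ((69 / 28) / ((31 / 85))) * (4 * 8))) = 11501 / 1055700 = 0.01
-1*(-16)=16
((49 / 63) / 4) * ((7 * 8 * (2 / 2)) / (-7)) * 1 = -1.56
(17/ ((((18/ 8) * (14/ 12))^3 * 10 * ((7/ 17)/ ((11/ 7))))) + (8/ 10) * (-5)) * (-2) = 16523912/ 2268945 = 7.28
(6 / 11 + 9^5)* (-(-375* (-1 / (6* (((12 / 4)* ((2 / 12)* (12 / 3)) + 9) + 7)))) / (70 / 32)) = -21651500 / 231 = -93729.44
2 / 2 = 1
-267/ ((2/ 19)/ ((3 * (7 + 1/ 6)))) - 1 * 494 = -220115/ 4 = -55028.75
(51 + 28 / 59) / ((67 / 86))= 261182 / 3953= 66.07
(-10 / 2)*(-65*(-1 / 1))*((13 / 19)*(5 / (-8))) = 21125 / 152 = 138.98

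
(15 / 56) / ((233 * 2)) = 15 / 26096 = 0.00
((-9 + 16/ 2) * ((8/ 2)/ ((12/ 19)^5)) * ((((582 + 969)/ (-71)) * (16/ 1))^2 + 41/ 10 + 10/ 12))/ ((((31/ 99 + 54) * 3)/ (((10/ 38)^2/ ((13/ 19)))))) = -1742472185156065/ 576849776256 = -3020.67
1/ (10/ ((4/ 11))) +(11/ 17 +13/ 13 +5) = 6249/ 935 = 6.68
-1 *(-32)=32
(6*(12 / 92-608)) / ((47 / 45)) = -3774870 / 1081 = -3492.02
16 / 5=3.20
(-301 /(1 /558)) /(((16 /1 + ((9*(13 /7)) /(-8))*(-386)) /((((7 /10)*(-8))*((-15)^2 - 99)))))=16591563072 /115145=144092.78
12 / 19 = 0.63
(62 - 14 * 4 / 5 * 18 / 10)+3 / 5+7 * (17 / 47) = 52842 / 1175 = 44.97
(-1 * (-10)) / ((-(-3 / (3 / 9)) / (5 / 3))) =50 / 27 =1.85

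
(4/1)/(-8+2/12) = -0.51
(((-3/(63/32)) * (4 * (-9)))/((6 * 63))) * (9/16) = 4/49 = 0.08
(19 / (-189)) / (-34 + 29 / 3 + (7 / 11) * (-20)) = 0.00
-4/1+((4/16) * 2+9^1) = 11/2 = 5.50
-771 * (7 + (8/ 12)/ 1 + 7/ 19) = -117706/ 19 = -6195.05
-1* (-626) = 626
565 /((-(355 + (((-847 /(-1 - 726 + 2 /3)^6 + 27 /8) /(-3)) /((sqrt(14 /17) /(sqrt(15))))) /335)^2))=-3780366616374766979267150288734552162420004469724258302592689965530124585227204762832536065516131420800 /843222478759331941106375827769495501198713843907756908582172867053324586485368290709209051997025444895881 - 5108756943439292988403593233290798165540126846114517151793364077401300379940716947163486894848000 * sqrt(3570) /843222478759331941106375827769495501198713843907756908582172867053324586485368290709209051997025444895881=-0.00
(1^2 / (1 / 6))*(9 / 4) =27 / 2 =13.50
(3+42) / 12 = 15 / 4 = 3.75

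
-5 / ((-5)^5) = 1 / 625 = 0.00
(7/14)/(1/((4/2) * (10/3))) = 10/3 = 3.33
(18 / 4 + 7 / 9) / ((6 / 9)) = 7.92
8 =8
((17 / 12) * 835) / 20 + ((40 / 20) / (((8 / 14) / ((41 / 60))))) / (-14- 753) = 3628997 / 61360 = 59.14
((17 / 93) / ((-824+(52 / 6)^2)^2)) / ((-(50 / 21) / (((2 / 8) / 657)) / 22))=-11781 / 10280265880000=-0.00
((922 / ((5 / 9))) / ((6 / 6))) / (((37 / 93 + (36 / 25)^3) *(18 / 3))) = 401934375 / 4917133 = 81.74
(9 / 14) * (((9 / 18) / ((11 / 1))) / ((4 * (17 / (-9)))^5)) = -531441 / 447811538944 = -0.00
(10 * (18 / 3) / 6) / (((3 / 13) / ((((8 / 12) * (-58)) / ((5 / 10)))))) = -30160 / 9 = -3351.11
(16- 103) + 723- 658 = -22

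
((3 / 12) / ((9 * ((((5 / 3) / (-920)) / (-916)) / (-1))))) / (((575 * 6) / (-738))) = 75112 / 25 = 3004.48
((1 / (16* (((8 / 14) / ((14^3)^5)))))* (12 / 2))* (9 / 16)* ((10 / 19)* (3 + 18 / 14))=2461135886754451200 / 19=129533467723918484.21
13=13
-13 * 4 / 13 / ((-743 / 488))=1952 / 743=2.63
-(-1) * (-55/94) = -55/94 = -0.59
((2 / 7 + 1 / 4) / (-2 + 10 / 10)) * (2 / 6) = -5 / 28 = -0.18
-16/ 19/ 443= -16/ 8417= -0.00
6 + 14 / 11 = 80 / 11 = 7.27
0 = 0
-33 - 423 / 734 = -24645 / 734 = -33.58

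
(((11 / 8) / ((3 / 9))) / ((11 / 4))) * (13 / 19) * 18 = 351 / 19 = 18.47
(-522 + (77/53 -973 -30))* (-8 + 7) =80748/53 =1523.55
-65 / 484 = -0.13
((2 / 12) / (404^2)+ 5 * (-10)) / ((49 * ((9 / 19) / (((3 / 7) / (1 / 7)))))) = -930331181 / 143956512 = -6.46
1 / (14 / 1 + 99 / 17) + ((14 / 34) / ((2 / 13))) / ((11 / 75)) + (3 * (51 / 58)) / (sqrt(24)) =51 * sqrt(6) / 232 + 2306383 / 126038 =18.84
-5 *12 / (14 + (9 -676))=0.09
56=56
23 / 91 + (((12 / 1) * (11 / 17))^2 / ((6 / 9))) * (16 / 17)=38167015 / 447083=85.37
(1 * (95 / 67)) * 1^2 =95 / 67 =1.42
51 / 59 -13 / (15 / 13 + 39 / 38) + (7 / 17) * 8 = -1949099 / 1080231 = -1.80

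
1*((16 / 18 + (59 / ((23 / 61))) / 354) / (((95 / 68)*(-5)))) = -0.19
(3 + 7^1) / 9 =10 / 9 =1.11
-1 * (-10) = 10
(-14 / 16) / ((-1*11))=7 / 88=0.08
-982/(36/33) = -5401/6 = -900.17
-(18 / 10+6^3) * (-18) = 19602 / 5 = 3920.40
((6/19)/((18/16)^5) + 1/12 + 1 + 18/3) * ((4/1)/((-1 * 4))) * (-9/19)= 10858159/3158028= 3.44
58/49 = 1.18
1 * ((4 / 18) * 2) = 4 / 9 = 0.44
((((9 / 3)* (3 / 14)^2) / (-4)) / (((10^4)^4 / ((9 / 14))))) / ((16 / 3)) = -0.00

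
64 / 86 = 32 / 43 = 0.74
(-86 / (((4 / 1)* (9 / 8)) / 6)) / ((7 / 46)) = -15824 / 21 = -753.52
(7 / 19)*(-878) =-6146 / 19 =-323.47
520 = 520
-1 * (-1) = 1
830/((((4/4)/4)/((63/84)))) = 2490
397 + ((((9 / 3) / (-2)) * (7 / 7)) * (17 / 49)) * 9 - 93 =29333 / 98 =299.32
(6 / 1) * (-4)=-24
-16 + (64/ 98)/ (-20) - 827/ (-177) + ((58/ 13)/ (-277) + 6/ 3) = -1464200681/ 156157365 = -9.38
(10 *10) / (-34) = -50 / 17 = -2.94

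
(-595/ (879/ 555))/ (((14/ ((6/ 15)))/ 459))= -1443555/ 293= -4926.81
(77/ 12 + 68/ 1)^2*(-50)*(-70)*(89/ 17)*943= 58561564445125/ 612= 95688830792.69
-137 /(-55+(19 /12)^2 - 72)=19728 /17927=1.10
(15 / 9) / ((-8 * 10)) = -1 / 48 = -0.02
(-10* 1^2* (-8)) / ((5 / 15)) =240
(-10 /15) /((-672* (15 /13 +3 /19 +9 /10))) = 0.00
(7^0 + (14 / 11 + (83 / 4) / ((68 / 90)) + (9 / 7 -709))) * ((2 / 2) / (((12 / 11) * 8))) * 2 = -7099789 / 45696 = -155.37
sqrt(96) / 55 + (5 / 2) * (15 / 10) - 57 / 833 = 4 * sqrt(6) / 55 + 12267 / 3332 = 3.86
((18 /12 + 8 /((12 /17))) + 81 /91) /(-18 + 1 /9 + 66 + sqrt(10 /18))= 9733407 /34114808 -67437*sqrt(5) /34114808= 0.28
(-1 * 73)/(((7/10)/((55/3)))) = -40150/21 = -1911.90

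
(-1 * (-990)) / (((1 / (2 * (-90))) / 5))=-891000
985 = 985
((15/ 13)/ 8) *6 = 45/ 52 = 0.87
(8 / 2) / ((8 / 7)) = 7 / 2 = 3.50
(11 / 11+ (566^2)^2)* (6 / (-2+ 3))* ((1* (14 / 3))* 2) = 5747166137272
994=994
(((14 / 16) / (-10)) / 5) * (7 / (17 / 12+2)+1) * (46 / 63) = -115 / 2952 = -0.04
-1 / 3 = -0.33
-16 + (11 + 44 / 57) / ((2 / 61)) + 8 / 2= 347.04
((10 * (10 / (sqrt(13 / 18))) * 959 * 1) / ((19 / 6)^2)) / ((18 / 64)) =40011.60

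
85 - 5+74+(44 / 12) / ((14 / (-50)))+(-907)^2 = 17278588 / 21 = 822789.90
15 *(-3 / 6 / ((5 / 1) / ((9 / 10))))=-27 / 20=-1.35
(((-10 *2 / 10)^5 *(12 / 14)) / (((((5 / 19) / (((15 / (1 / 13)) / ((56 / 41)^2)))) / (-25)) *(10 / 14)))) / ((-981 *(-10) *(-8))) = -415207 / 85456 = -4.86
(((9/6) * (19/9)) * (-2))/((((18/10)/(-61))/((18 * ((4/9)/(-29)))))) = -46360/783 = -59.21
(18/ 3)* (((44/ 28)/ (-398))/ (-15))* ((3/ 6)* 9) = 99/ 13930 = 0.01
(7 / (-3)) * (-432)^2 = -435456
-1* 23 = -23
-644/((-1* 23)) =28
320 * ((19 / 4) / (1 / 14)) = 21280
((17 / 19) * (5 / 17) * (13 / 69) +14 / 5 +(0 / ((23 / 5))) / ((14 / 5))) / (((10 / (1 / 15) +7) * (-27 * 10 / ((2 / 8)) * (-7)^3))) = 18679 / 381232769400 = 0.00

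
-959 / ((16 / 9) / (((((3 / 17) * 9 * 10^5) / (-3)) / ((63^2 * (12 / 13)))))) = 5565625 / 714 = 7794.99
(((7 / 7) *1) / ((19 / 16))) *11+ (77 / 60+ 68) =89543 / 1140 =78.55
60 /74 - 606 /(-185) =756 /185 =4.09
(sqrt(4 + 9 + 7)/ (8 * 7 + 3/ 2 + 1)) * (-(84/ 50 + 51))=-4.03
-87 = -87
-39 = -39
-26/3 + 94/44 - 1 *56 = -62.53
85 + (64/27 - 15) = 72.37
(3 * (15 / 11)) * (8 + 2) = 450 / 11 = 40.91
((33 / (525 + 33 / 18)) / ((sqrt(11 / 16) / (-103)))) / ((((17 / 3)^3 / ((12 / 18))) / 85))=-667440 * sqrt(11) / 913529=-2.42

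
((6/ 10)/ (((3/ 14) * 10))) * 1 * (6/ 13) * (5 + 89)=3948/ 325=12.15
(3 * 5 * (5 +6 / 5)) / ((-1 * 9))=-31 / 3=-10.33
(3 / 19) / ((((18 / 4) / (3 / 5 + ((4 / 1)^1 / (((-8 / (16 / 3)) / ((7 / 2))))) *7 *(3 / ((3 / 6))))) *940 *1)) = -103 / 7050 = -0.01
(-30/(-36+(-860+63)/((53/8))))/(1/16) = 6360/2071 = 3.07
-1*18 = -18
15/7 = 2.14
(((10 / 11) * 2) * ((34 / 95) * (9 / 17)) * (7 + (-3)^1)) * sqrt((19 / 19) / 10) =144 * sqrt(10) / 1045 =0.44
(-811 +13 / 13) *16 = -12960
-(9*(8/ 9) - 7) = -1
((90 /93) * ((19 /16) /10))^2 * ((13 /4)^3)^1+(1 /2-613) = -9636689147 /15745024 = -612.05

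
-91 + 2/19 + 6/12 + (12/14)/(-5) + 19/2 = -53909/665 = -81.07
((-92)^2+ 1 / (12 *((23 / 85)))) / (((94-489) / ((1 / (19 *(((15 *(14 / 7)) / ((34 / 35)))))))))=-39714533 / 1087474500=-0.04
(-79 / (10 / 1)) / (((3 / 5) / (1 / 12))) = -1.10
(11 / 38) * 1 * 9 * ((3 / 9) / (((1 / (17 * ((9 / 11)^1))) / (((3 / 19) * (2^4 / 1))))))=11016 / 361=30.52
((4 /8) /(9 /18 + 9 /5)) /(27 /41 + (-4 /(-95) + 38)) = 19475 /3466997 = 0.01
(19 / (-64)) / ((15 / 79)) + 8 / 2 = 2339 / 960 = 2.44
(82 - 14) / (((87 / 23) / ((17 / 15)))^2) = 10395908 / 1703025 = 6.10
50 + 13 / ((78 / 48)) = 58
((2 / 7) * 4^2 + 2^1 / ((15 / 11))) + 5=1159 / 105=11.04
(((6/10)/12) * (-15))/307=-3/1228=-0.00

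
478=478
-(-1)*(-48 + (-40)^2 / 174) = -3376 / 87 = -38.80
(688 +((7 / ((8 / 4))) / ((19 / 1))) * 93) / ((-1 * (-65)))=5359 / 494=10.85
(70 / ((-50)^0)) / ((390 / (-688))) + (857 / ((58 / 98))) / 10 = 241087 / 11310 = 21.32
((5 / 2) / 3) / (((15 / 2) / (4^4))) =28.44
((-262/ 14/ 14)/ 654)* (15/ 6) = -655/ 128184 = -0.01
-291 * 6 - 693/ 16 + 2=-1787.31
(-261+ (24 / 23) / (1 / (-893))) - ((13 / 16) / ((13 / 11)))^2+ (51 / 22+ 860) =-21436949 / 64768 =-330.98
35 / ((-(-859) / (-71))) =-2485 / 859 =-2.89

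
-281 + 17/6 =-1669/6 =-278.17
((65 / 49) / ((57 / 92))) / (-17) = -5980 / 47481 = -0.13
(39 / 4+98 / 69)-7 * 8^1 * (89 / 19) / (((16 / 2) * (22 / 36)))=-2450717 / 57684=-42.49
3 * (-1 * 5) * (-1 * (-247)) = -3705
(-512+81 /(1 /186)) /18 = 7277 /9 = 808.56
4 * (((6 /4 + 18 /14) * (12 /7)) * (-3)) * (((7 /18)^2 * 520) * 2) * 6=-54080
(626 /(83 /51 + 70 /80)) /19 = 255408 /19399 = 13.17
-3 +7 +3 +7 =14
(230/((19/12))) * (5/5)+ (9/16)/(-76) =176631/1216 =145.26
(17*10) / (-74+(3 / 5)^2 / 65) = -16250 / 7073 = -2.30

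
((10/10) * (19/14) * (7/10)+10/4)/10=69/200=0.34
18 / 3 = 6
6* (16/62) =48/31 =1.55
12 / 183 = 4 / 61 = 0.07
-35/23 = -1.52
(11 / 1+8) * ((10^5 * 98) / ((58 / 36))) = 3351600000 / 29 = 115572413.79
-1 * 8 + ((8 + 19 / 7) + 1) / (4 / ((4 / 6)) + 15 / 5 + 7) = -407 / 56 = -7.27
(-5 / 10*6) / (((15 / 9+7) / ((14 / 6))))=-21 / 26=-0.81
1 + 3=4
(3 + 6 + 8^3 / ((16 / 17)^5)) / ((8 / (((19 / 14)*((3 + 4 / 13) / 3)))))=1175082113 / 8945664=131.36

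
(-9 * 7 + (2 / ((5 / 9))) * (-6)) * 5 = -423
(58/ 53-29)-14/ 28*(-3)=-2799/ 106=-26.41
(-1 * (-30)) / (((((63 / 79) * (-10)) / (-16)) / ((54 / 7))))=22752 / 49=464.33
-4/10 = -2/5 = -0.40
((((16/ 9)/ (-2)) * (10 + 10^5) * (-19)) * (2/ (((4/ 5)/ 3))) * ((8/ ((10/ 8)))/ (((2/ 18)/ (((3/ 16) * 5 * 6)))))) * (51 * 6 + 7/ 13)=16356075444000/ 13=1258159649538.46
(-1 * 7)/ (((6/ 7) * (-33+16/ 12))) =49/ 190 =0.26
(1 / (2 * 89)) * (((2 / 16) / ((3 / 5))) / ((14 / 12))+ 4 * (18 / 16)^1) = 131 / 4984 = 0.03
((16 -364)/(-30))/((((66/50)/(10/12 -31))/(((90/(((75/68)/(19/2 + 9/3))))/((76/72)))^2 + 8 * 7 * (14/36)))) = -79624105959220/321651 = -247548137.45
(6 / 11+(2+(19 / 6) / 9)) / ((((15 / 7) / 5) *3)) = 12047 / 5346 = 2.25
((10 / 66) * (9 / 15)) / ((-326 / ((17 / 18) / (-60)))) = 17 / 3872880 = 0.00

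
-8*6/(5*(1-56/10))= 48/23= 2.09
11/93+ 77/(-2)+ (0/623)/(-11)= -7139/186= -38.38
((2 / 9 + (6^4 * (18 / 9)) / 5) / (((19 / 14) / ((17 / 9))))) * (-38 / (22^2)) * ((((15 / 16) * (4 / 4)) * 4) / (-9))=1388611 / 58806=23.61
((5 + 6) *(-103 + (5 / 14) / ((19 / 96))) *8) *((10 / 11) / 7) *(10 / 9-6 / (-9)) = -17227520 / 8379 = -2056.04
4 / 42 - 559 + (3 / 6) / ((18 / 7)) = -140795 / 252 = -558.71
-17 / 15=-1.13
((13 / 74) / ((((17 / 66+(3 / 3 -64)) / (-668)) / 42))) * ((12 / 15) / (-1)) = -48144096 / 766085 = -62.84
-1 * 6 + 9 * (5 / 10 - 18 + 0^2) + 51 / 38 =-3081 / 19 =-162.16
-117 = -117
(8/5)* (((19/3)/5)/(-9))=-152/675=-0.23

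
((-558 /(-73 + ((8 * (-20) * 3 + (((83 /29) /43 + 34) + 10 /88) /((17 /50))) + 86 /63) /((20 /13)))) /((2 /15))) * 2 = 4918515663600 /187319762671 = 26.26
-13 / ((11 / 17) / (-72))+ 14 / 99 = 143222 / 99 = 1446.69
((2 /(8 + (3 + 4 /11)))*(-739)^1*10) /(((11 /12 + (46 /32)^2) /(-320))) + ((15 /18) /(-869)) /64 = 85454537317 /612480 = 139522.17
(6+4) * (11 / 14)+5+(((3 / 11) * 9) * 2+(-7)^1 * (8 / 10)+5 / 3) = 15977 / 1155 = 13.83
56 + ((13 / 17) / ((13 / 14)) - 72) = -258 / 17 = -15.18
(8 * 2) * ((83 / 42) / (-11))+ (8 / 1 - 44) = -8980 / 231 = -38.87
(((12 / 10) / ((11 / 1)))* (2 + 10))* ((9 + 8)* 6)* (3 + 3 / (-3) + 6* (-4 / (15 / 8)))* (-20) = 1586304 / 55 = 28841.89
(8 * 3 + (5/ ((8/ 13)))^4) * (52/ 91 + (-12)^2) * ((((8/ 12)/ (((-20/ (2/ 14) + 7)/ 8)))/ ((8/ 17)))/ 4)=-77198343629/ 5720064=-13496.06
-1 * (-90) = 90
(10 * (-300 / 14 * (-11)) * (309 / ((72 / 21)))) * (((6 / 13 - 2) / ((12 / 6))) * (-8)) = 16995000 / 13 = 1307307.69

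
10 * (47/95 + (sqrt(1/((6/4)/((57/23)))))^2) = 9382/437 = 21.47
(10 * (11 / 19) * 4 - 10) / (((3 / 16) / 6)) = 8000 / 19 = 421.05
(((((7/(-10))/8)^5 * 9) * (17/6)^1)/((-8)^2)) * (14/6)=-2000033/419430400000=-0.00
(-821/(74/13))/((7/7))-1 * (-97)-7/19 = -47.60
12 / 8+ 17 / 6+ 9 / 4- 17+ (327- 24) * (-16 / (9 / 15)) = -97085 / 12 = -8090.42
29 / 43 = 0.67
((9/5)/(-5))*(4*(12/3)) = -144/25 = -5.76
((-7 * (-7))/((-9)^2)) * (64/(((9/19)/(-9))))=-59584/81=-735.60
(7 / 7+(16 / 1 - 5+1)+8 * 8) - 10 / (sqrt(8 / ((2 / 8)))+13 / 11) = 286561 / 3703 - 4840 * sqrt(2) / 3703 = 75.54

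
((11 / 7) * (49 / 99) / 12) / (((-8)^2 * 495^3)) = 7 / 838338336000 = 0.00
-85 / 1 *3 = -255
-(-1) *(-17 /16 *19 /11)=-323 /176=-1.84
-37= -37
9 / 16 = 0.56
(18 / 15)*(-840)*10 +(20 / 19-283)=-196877 / 19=-10361.95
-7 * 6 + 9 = -33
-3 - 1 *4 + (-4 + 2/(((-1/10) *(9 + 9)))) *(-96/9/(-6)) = -1303/81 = -16.09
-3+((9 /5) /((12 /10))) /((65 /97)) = -99 /130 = -0.76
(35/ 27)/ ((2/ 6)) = 35/ 9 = 3.89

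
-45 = -45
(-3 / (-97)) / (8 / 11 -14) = -33 / 14162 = -0.00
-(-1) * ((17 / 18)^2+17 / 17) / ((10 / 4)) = 613 / 810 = 0.76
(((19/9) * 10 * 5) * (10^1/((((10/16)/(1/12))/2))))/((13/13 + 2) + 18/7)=53200/1053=50.52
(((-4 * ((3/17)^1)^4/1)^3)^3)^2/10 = 774069914213880291264747762415619172244389888/195565545434547148388610101509566182367402774593111595478291316522107183961779907198812805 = 0.00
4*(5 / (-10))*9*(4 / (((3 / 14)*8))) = -42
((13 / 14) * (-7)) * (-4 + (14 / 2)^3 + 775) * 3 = -21723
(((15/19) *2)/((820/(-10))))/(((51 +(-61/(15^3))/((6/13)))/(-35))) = 10631250/803894503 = 0.01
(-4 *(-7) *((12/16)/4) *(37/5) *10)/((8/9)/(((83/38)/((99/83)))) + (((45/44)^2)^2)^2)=37598335577272909824/162816658618737929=230.92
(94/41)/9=94/369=0.25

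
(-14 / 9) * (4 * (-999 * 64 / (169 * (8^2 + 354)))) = 198912 / 35321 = 5.63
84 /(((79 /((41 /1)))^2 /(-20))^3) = -3192070049952000 /243087455521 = -13131.36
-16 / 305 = -0.05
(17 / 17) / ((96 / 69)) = 23 / 32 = 0.72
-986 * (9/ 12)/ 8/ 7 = -1479/ 112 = -13.21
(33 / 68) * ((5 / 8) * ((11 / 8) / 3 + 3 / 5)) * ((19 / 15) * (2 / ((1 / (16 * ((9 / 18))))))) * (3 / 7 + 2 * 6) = 769747 / 9520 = 80.86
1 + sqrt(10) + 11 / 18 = 29 / 18 + sqrt(10) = 4.77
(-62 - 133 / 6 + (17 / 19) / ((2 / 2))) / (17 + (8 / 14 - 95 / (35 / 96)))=9493 / 27702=0.34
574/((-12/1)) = -287/6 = -47.83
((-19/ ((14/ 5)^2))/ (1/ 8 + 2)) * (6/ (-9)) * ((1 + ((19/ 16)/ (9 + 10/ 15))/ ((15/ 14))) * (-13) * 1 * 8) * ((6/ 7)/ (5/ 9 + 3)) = -14371695/ 676396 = -21.25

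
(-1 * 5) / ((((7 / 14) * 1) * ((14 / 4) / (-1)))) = 20 / 7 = 2.86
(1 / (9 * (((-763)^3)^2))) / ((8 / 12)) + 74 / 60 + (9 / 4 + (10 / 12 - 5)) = -8089675188553645159 / 11838549056419968540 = -0.68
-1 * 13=-13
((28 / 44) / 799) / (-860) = -7 / 7558540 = -0.00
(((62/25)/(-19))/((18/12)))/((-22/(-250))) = -620/627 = -0.99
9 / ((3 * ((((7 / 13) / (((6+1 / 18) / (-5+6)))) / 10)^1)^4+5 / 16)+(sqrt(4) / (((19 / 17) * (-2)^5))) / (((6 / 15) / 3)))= -84.18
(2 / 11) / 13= 2 / 143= 0.01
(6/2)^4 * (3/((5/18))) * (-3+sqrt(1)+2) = 0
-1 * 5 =-5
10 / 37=0.27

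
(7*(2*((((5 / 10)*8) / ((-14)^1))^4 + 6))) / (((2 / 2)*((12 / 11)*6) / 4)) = 158642 / 3087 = 51.39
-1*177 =-177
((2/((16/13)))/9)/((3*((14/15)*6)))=65/6048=0.01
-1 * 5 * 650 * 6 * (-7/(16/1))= 34125/4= 8531.25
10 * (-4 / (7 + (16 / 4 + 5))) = -5 / 2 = -2.50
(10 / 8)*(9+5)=17.50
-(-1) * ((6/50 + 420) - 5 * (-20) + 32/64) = 26031/50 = 520.62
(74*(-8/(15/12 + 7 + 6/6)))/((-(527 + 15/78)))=1664/13707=0.12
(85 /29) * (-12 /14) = -510 /203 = -2.51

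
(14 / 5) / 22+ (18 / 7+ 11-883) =-334681 / 385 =-869.30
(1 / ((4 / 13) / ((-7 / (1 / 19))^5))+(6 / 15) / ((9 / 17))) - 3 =-24345240597809 / 180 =-135251336654.49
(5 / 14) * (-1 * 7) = -5 / 2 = -2.50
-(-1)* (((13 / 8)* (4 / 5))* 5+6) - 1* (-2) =29 / 2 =14.50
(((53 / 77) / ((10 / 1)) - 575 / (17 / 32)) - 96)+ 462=-9376159 / 13090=-716.28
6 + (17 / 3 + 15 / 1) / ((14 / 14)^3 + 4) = 152 / 15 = 10.13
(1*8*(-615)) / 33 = -1640 / 11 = -149.09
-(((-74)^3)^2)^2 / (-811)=26963771415920784510976 / 811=33247560315562003096.15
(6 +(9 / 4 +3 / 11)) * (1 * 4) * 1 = 375 / 11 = 34.09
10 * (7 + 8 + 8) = 230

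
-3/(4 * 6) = -1/8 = -0.12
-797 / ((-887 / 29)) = 23113 / 887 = 26.06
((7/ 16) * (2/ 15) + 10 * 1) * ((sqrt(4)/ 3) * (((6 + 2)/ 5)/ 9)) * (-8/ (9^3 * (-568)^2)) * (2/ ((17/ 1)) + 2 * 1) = -1/ 11645775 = -0.00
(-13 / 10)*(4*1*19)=-494 / 5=-98.80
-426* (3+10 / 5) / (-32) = 1065 / 16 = 66.56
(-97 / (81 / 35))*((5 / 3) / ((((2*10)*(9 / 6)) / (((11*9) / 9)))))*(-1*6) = 37345 / 243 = 153.68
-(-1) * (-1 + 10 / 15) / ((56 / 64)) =-8 / 21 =-0.38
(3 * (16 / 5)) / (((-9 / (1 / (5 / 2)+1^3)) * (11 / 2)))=-224 / 825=-0.27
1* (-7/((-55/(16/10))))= 56/275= 0.20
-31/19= -1.63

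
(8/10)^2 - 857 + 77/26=-554709/650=-853.40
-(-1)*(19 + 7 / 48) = 19.15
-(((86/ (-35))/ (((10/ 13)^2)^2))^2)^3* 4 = -3431240732813279656069545491805215689/ 7180725097656250000000000000000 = -477840.43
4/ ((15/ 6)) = 8/ 5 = 1.60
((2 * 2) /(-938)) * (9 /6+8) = -19 /469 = -0.04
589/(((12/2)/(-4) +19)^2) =2356/1225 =1.92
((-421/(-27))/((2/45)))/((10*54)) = 0.65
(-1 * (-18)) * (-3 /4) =-27 /2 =-13.50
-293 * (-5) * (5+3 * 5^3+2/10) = 556993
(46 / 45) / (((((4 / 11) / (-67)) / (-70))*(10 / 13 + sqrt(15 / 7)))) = -21595574 / 3303 + 20053033*sqrt(105) / 16515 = 5904.00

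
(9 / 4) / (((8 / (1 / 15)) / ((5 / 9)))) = 1 / 96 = 0.01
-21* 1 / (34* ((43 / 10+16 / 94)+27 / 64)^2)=-339302400 / 13147253399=-0.03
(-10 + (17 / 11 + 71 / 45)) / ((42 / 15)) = -1702 / 693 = -2.46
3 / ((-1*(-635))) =3 / 635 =0.00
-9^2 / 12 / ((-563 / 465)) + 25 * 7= 406655 / 2252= 180.58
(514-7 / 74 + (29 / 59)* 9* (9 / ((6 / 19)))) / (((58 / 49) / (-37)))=-34228460 / 1711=-20004.94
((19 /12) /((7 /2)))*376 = 3572 /21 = 170.10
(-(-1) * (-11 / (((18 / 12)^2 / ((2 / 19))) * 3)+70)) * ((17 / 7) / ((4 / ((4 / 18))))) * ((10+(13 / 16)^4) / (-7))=-29749293361 / 2118057984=-14.05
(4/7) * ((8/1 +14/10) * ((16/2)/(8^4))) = 47/4480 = 0.01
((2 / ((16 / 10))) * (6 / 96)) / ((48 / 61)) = 305 / 3072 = 0.10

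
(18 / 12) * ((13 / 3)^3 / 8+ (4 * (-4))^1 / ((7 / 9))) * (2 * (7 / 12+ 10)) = -1997075 / 6048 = -330.20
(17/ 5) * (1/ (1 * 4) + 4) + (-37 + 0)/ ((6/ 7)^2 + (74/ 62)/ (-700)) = -80228451/ 2226820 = -36.03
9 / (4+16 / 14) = 7 / 4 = 1.75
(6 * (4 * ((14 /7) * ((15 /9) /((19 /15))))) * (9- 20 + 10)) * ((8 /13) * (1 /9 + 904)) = -26038400 /741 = -35139.54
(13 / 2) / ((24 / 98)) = 637 / 24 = 26.54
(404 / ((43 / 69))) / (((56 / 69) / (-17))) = -8174637 / 602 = -13579.13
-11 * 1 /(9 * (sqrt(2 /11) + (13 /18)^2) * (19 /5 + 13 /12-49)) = 0.03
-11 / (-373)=11 / 373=0.03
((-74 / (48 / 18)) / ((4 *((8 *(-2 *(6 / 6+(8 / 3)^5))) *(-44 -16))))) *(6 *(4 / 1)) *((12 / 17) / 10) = -80919 / 897899200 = -0.00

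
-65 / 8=-8.12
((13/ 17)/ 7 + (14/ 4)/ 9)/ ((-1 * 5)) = -1067/ 10710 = -0.10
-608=-608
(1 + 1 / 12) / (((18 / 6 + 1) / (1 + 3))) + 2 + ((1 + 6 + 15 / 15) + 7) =217 / 12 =18.08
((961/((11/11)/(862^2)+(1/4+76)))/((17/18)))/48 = 178516321/642113868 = 0.28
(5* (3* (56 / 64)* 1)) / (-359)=-105 / 2872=-0.04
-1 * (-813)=813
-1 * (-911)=911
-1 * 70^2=-4900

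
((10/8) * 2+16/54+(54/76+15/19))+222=6110/27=226.30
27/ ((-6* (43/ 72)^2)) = -23328/ 1849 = -12.62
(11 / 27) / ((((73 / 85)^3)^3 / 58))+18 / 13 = 1949642543613104924468 / 20663926934602037463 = 94.35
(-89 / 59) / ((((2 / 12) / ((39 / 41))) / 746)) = -15536196 / 2419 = -6422.57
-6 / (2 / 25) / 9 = -25 / 3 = -8.33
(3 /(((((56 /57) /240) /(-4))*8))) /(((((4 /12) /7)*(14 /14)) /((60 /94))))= -230850 /47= -4911.70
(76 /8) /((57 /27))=9 /2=4.50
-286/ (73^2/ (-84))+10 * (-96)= -5091816/ 5329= -955.49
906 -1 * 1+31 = 936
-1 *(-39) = 39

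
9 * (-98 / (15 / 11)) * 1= -3234 / 5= -646.80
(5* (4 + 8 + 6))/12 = 15/2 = 7.50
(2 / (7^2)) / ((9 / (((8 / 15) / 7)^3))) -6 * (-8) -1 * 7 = 20931018649 / 510512625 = 41.00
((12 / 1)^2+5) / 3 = 149 / 3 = 49.67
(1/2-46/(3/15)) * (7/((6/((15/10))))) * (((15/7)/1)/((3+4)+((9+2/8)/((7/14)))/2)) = -1377/26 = -52.96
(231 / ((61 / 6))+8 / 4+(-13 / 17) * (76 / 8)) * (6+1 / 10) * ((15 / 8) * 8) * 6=325845 / 34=9583.68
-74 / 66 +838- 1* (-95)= 30752 / 33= 931.88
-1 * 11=-11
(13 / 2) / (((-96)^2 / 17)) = 0.01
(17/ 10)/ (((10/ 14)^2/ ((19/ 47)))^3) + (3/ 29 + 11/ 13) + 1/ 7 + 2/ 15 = 266038555145449/ 128432295468750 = 2.07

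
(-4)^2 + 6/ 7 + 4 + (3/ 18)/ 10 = 8767/ 420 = 20.87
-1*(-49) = 49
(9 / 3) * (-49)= -147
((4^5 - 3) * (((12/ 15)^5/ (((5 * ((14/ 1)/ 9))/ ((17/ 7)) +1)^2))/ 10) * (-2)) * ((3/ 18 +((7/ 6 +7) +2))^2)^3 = -268159819416564736/ 58141265625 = -4612211.59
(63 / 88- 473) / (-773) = 41561 / 68024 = 0.61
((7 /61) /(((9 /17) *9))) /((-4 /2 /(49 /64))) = -5831 /632448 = -0.01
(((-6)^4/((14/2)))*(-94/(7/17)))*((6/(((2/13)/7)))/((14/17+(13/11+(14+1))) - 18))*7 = 2517310224/31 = 81203555.61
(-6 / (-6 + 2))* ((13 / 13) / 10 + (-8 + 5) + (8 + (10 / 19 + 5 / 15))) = 3397 / 380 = 8.94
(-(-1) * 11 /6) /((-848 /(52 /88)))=-13 /10176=-0.00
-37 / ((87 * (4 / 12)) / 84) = -3108 / 29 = -107.17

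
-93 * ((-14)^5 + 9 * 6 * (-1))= 50022654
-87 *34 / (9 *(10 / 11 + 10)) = -5423 / 180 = -30.13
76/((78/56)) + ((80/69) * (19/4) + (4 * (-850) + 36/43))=-128792096/38571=-3339.09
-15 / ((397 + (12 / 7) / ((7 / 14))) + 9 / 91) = -1365 / 36448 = -0.04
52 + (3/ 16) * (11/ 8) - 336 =-36319/ 128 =-283.74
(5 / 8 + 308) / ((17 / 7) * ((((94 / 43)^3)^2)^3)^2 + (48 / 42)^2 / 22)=28304337966269577540575074425391784765657788782508213002313735997 / 376279976658126014051657746780763526852220793967575550337774081102665136896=0.00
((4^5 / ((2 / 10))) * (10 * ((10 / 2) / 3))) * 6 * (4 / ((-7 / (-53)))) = 108544000 / 7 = 15506285.71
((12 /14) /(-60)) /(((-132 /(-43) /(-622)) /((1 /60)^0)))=13373 /4620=2.89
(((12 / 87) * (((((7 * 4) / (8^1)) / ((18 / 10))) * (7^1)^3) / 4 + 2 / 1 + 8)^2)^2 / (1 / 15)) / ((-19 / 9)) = -131099540158203125 / 994021632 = -131888015.25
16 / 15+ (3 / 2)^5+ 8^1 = 7997 / 480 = 16.66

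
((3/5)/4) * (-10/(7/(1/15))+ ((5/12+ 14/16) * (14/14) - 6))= -807/1120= -0.72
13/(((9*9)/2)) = 26/81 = 0.32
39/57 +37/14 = 885/266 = 3.33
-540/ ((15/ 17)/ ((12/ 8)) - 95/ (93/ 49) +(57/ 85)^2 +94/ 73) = 13243641750/ 1170545857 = 11.31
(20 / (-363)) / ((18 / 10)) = -100 / 3267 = -0.03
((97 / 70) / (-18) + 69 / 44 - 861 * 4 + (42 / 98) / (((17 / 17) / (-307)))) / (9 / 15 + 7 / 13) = -80497222 / 25641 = -3139.39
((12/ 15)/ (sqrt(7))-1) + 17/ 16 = 1/ 16 + 4 * sqrt(7)/ 35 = 0.36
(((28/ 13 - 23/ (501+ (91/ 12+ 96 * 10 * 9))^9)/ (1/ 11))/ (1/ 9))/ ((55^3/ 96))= 5094422248575144509803803228670397465103372200064/ 41405868660139210864755820512455230051362319691125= 0.12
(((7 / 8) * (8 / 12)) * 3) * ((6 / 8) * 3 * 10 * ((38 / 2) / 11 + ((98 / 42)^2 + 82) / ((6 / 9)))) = 920955 / 176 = 5232.70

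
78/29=2.69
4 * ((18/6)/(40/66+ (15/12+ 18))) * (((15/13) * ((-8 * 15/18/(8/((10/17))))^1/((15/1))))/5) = -2640/579241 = -0.00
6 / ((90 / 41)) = 2.73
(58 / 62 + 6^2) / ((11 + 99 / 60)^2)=458000 / 1984279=0.23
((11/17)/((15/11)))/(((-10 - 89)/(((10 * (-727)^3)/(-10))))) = -4226646413/2295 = -1841676.00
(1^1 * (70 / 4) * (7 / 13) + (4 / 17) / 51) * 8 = 850076 / 11271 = 75.42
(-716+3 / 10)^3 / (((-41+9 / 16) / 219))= 160571018515134 / 80875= 1985422176.38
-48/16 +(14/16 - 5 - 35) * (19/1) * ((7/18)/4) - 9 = -48541/576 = -84.27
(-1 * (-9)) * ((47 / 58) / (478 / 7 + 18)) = 2961 / 35032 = 0.08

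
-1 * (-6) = 6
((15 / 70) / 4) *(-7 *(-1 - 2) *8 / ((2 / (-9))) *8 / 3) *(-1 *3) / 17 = 19.06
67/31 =2.16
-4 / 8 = -1 / 2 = -0.50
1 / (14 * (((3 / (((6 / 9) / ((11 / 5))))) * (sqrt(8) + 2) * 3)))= -5 / 4158 + 5 * sqrt(2) / 4158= 0.00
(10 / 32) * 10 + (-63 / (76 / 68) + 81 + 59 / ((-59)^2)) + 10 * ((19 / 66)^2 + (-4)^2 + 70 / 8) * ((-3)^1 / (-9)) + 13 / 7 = 23053444045 / 205089192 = 112.41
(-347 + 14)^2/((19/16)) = 1774224/19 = 93380.21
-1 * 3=-3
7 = 7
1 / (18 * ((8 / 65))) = 65 / 144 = 0.45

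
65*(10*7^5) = 10924550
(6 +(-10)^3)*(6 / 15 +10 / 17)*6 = -500976 / 85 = -5893.84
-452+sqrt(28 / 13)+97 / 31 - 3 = -14008 / 31+2*sqrt(91) / 13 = -450.40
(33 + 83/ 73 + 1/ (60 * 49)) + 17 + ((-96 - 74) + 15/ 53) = -1348826971/ 11374860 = -118.58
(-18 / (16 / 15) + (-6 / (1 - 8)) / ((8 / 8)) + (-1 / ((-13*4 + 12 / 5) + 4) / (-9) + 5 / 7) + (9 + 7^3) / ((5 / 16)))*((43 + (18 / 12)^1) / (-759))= -14204181149 / 218045520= -65.14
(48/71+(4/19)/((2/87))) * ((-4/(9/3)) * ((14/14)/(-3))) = 5896/1349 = 4.37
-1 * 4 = -4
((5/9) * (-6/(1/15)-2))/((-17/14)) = 6440/153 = 42.09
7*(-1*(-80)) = 560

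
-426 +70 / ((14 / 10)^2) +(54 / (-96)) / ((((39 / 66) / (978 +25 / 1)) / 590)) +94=-205156153 / 364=-563615.80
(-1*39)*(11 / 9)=-143 / 3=-47.67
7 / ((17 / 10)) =70 / 17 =4.12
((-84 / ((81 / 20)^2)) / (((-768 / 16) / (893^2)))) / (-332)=-139553575 / 544563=-256.27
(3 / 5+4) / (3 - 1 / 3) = 69 / 40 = 1.72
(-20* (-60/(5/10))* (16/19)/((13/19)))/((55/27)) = 207360/143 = 1450.07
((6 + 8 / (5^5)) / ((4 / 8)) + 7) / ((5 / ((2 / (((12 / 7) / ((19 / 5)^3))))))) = 950513361 / 3906250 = 243.33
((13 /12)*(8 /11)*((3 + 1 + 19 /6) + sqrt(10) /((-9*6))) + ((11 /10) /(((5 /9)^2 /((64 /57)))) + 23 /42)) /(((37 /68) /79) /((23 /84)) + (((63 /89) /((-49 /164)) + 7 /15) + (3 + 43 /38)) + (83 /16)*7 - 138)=-738126210585592 /7198507432750425 + 380258416720*sqrt(10) /2591462675790153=-0.10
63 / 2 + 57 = 177 / 2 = 88.50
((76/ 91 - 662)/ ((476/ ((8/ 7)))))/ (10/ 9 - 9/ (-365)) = -1.40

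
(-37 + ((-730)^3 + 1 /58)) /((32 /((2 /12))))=-22562988145 /11136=-2026130.40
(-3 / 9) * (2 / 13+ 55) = -239 / 13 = -18.38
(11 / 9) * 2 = 22 / 9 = 2.44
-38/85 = -0.45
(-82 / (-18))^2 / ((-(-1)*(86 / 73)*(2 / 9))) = 122713 / 1548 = 79.27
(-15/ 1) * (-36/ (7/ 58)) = 31320/ 7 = 4474.29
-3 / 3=-1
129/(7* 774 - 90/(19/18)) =817/33774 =0.02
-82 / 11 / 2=-41 / 11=-3.73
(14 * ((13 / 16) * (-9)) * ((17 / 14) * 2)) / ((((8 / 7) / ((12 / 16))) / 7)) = -292383 / 256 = -1142.12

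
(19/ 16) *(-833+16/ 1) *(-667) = 10353841/ 16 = 647115.06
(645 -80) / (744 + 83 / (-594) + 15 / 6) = 167805 / 221669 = 0.76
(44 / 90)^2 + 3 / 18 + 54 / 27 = 9743 / 4050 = 2.41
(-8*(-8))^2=4096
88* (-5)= -440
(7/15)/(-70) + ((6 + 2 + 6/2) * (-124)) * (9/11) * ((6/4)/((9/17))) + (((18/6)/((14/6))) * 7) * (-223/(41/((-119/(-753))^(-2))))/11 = -3340.19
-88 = -88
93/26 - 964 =-24971/26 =-960.42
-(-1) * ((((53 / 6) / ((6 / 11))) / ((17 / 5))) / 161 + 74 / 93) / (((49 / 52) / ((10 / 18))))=163853365 / 336757743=0.49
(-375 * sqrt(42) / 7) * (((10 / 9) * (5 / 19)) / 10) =-625 * sqrt(42) / 399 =-10.15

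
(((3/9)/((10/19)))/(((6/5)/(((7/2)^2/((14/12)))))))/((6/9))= 133/16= 8.31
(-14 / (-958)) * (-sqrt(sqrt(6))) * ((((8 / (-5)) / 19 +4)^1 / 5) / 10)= -1302 * 6^(1 / 4) / 1137625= -0.00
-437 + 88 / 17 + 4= -7273 / 17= -427.82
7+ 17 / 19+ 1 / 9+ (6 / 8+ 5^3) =91489 / 684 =133.76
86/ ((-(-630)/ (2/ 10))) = 43/ 1575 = 0.03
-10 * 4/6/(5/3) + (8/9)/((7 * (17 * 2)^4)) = -42094583/10523646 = -4.00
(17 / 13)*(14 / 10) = 119 / 65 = 1.83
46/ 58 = 23/ 29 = 0.79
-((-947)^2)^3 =-721273330206403129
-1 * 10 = -10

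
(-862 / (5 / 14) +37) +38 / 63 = -748439 / 315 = -2376.00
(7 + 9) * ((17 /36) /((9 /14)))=952 /81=11.75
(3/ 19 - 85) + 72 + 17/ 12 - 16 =-6253/ 228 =-27.43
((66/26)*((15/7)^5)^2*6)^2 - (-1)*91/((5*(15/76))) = 977725329606839765638901904304/1011366975322232112675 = 966736460.12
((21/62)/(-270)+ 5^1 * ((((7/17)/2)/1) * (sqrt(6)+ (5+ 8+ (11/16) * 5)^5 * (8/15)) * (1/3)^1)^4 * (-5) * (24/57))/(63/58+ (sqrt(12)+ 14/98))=-7688841344677246447397045940668719294280659355618108647399 * sqrt(3)/1029445881365326224440015131253302886400- 197115358054265562504137569304025031216498463 * sqrt(2)/1407535623209042326185459056640+ 484534796399401555121008113707923598901639079 * sqrt(6)/16890427478508507914225508679680+ 18900156802925842252468600612776802600226842455435646379567/4117783525461304897760060525013211545600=-8346777970515690526.41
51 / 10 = 5.10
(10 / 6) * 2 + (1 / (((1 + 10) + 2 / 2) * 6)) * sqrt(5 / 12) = sqrt(15) / 432 + 10 / 3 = 3.34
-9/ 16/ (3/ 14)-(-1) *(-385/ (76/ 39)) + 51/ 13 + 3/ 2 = -384861/ 1976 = -194.77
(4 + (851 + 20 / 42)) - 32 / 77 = 28217 / 33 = 855.06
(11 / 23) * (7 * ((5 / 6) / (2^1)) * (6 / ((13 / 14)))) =2695 / 299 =9.01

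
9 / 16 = 0.56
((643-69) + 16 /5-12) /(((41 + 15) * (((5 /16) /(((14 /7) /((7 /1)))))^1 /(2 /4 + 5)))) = 62172 /1225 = 50.75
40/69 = 0.58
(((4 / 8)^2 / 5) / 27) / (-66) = -1 / 35640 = -0.00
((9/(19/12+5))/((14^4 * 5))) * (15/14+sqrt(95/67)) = 81/10622024+27 * sqrt(6365)/254169860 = 0.00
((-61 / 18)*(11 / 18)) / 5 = -671 / 1620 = -0.41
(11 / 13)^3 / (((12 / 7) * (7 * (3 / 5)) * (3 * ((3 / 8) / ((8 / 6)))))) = 53240 / 533871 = 0.10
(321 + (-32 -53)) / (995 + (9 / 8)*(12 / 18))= 944 / 3983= 0.24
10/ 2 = 5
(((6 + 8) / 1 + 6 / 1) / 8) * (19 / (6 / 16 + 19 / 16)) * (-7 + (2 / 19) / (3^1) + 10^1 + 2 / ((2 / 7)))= 4576 / 15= 305.07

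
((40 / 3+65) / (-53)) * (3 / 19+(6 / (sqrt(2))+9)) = -13630 / 1007 - 235 * sqrt(2) / 53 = -19.81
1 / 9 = 0.11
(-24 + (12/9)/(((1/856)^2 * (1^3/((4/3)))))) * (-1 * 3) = -3907853.33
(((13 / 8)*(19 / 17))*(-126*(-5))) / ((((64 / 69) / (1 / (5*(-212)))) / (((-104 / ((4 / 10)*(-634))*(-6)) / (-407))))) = -209373255 / 29759006464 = -0.01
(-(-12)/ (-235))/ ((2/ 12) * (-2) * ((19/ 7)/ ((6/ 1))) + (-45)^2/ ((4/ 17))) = -3024/ 509653195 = -0.00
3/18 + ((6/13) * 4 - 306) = -23711/78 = -303.99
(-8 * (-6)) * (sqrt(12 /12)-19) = -864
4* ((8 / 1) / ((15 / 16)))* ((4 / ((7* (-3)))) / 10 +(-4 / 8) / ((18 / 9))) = -14464 / 1575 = -9.18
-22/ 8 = -11/ 4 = -2.75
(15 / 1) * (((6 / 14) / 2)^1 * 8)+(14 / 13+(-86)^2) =675474 / 91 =7422.79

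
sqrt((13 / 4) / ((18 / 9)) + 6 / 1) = sqrt(122) / 4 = 2.76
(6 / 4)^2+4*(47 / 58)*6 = 2517 / 116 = 21.70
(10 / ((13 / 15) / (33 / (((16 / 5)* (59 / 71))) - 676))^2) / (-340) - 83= -88717989508073 / 5120467456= -17326.15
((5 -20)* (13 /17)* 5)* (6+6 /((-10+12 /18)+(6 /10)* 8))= -155025 /578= -268.21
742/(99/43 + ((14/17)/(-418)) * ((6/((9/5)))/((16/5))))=2720688432/8434403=322.57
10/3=3.33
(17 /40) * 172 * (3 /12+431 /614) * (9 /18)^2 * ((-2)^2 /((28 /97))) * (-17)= -201304973 /49120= -4098.23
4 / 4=1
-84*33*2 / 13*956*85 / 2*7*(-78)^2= -737927910720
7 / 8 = 0.88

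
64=64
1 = 1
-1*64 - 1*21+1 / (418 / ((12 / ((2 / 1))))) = -17762 / 209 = -84.99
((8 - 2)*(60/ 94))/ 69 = 60/ 1081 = 0.06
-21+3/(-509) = -10692/509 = -21.01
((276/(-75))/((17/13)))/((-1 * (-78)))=-46/1275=-0.04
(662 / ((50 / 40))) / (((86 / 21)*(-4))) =-6951 / 215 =-32.33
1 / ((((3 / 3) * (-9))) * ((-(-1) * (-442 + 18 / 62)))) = 31 / 123237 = 0.00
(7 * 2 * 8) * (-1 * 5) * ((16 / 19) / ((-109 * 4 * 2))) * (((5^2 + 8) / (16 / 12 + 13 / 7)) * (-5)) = -3880800 / 138757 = -27.97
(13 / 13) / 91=1 / 91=0.01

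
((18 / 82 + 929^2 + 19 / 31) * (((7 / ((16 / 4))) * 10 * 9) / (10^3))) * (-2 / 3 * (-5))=23035449549 / 50840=453096.96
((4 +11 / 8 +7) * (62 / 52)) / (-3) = -1023 / 208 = -4.92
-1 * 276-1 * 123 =-399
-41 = -41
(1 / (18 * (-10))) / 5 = -1 / 900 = -0.00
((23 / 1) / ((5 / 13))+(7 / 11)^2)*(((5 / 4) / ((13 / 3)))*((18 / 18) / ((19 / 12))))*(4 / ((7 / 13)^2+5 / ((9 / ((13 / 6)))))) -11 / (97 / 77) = 62746205173 / 3039753893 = 20.64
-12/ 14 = -6/ 7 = -0.86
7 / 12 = 0.58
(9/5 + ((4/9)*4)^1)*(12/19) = 644/285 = 2.26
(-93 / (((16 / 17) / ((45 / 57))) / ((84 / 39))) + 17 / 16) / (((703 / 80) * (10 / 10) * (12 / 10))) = -15.83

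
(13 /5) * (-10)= -26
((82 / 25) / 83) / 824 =41 / 854900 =0.00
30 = 30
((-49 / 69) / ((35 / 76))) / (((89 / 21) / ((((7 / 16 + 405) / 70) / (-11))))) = 862771 / 4503400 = 0.19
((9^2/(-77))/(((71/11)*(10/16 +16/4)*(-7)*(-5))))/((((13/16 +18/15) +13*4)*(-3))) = 0.00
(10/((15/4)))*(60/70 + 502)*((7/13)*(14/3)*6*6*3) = 4730880/13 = 363913.85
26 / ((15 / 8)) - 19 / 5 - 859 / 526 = 66541 / 7890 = 8.43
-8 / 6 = -4 / 3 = -1.33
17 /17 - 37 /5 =-32 /5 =-6.40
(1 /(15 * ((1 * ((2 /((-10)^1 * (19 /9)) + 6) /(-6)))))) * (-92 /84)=874 /11781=0.07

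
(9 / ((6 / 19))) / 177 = 19 / 118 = 0.16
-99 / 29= -3.41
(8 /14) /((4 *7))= 1 /49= 0.02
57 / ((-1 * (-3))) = 19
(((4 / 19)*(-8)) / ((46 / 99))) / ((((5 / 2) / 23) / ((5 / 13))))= -3168 / 247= -12.83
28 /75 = 0.37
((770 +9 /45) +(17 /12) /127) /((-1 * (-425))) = 5869009 /3238500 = 1.81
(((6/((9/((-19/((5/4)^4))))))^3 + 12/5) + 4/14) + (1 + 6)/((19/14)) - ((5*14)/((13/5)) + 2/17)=-158.86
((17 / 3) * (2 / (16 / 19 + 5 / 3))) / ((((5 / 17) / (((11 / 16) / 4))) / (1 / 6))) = 5491 / 12480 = 0.44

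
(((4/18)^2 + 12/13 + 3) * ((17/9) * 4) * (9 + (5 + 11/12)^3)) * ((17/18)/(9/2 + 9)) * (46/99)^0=451474565681/994857552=453.81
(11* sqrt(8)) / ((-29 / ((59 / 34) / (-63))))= 649* sqrt(2) / 31059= 0.03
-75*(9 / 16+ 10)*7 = -88725 / 16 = -5545.31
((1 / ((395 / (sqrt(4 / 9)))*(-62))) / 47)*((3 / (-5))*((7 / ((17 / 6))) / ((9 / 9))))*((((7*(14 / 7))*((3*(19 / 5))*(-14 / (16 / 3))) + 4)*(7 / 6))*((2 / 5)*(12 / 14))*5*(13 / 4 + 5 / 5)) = -174279 / 57551500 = -0.00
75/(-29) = -75/29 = -2.59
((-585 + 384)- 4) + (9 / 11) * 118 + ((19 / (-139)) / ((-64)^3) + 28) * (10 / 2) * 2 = 171.55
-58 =-58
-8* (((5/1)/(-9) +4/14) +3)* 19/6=-69.16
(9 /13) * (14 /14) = 0.69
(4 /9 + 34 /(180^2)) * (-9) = -7217 /1800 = -4.01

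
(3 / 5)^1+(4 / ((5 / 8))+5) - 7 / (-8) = 103 / 8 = 12.88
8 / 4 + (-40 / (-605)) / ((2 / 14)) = 298 / 121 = 2.46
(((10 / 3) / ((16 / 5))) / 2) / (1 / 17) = 425 / 48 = 8.85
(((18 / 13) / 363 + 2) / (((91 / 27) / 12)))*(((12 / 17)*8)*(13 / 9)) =10893312 / 187187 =58.19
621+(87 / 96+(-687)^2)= 15122909 / 32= 472590.91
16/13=1.23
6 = 6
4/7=0.57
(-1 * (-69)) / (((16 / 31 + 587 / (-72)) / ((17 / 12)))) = -218178 / 17045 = -12.80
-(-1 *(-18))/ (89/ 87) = -1566/ 89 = -17.60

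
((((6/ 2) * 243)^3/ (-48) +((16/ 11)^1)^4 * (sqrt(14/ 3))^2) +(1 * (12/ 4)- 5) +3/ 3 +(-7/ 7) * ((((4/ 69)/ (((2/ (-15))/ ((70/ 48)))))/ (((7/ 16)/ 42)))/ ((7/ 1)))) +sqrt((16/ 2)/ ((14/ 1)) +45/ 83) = -130460675695919/ 16163664 +sqrt(375907)/ 581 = -8071230.55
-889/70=-12.70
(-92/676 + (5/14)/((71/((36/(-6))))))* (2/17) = -27932/1427881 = -0.02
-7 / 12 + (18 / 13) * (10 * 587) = 1267829 / 156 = 8127.11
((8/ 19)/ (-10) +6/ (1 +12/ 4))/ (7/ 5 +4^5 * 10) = 277/ 1945866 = 0.00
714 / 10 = 71.40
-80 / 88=-10 / 11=-0.91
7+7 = 14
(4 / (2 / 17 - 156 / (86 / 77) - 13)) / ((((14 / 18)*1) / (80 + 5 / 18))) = -2112590 / 780633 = -2.71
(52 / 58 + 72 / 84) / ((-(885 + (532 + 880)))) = -356 / 466291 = -0.00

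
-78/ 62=-39/ 31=-1.26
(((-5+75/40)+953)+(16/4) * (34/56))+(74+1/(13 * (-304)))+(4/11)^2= 3435832879/3347344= 1026.44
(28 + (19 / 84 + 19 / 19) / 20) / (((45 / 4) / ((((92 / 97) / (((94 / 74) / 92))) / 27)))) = 3690919756 / 581614425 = 6.35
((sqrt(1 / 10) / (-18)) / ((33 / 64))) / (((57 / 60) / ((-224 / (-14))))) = -0.57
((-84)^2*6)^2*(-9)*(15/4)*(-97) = 5867662913280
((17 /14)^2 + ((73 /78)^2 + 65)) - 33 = 5120201 /149058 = 34.35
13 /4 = 3.25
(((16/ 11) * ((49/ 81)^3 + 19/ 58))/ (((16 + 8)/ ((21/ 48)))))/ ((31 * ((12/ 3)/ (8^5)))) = 60644939264/ 15766260147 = 3.85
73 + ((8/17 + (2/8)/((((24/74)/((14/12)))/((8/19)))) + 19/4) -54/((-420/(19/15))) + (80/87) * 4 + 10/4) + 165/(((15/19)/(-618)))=-1904277089252/14753025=-129077.06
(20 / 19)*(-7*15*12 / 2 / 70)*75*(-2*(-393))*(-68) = 721548000 / 19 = 37976210.53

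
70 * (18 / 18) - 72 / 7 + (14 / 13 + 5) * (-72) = -34382 / 91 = -377.82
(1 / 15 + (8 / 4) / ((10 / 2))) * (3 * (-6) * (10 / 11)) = -84 / 11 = -7.64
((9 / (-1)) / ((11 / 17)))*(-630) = 96390 / 11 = 8762.73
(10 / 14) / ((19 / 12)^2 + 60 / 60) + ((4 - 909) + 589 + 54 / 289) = -315.61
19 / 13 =1.46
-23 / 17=-1.35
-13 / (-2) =13 / 2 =6.50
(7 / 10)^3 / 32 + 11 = 352343 / 32000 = 11.01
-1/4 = -0.25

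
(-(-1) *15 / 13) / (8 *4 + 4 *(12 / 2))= 15 / 728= 0.02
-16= -16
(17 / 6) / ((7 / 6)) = 17 / 7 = 2.43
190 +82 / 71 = 191.15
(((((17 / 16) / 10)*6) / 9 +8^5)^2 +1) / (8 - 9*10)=-61847796507169 / 4723200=-13094469.11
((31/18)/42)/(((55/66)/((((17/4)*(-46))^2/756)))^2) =724550604991/4800902400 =150.92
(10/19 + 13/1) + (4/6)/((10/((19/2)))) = 8071/570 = 14.16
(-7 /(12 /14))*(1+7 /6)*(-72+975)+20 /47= -9011399 /564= -15977.66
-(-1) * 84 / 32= 21 / 8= 2.62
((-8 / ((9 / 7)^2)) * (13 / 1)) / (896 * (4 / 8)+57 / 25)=-127400 / 911817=-0.14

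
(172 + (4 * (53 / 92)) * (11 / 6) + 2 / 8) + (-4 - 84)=24419 / 276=88.47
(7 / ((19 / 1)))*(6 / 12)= 7 / 38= 0.18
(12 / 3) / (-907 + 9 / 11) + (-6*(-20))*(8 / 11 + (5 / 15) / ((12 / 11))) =123.93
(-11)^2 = 121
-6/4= -3/2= -1.50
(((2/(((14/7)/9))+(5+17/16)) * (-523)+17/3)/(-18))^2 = 142775912449/746496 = 191261.46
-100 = -100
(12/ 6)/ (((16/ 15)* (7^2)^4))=15/ 46118408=0.00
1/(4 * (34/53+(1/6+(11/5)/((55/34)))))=3975/34474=0.12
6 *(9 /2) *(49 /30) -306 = -2619 /10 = -261.90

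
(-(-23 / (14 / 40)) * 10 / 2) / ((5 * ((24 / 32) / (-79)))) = -145360 / 21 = -6921.90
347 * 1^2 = 347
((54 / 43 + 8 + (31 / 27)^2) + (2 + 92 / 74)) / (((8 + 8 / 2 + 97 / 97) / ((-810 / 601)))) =-1.43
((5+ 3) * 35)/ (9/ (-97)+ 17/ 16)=12416/ 43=288.74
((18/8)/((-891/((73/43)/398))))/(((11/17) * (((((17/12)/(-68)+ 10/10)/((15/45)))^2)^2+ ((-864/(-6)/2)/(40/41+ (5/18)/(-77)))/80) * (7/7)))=-2807670169600/12714303582298182051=-0.00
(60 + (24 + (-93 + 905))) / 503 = 896 / 503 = 1.78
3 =3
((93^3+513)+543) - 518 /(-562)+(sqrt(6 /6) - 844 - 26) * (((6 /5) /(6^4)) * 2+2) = 803674.31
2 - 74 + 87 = 15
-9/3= -3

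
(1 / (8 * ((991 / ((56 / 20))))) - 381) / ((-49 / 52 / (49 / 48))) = 98168369 / 237840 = 412.75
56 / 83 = 0.67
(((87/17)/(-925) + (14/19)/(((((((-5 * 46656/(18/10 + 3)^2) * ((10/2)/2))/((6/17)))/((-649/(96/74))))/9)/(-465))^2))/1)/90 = 143519914494931/20570658750000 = 6.98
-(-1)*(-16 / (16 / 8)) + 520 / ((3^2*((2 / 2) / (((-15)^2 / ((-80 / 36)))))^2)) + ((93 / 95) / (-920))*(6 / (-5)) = 129418533529 / 218500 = 592304.50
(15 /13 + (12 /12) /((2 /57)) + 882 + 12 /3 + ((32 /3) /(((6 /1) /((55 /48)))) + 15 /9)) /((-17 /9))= -645389 /1326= -486.72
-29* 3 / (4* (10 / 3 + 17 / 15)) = -1305 / 268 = -4.87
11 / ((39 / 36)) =132 / 13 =10.15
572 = 572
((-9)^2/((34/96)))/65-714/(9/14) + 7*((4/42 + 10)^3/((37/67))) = 645528368348/54090855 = 11934.15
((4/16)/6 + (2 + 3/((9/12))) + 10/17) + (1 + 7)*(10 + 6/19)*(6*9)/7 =4986563/7752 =643.26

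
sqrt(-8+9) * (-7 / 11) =-0.64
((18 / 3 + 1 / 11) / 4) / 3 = 67 / 132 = 0.51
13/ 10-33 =-317/ 10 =-31.70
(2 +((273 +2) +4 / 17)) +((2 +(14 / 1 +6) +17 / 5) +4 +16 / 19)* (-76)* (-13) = 2563297 / 85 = 30156.44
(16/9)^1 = 16/9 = 1.78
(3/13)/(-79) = -3/1027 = -0.00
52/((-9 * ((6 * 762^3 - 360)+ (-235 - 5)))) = -13/5973083478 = -0.00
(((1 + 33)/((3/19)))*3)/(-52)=-323/26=-12.42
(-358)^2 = 128164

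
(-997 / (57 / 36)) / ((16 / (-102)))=152541 / 38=4014.24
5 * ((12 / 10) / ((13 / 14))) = 84 / 13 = 6.46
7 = 7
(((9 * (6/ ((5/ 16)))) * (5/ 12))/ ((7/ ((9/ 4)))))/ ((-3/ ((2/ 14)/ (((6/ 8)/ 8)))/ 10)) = -5760/ 49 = -117.55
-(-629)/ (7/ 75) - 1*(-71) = 47672/ 7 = 6810.29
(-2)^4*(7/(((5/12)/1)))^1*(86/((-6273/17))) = -62.65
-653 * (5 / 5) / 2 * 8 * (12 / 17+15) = -697404 / 17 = -41023.76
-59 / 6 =-9.83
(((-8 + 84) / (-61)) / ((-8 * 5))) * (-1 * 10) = -19 / 61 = -0.31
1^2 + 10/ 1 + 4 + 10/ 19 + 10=485/ 19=25.53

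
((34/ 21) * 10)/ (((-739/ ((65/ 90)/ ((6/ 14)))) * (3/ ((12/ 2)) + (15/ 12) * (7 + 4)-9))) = -8840/ 1257039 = -0.01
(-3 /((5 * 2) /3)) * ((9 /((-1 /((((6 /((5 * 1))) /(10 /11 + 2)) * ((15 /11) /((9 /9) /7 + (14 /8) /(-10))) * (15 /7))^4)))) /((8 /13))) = 6663515625 /256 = 26029357.91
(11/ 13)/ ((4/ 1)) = 11/ 52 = 0.21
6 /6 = 1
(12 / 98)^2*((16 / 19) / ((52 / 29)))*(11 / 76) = 11484 / 11267893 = 0.00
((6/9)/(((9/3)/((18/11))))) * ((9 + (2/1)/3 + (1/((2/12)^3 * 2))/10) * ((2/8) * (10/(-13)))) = -614/429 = -1.43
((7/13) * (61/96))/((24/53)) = 22631/29952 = 0.76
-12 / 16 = -3 / 4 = -0.75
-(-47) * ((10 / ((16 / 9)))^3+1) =4306939 / 512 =8411.99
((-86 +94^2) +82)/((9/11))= 32384/3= 10794.67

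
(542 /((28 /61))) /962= 16531 /13468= 1.23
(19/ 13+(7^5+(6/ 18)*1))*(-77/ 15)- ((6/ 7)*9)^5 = -1116975301517/ 9832095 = -113605.02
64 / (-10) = -32 / 5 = -6.40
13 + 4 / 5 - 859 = -4226 / 5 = -845.20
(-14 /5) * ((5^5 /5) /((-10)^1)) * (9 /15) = 105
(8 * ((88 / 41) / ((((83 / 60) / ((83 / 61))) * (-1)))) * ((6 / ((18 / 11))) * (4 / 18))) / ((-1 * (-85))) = -61952 / 382653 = -0.16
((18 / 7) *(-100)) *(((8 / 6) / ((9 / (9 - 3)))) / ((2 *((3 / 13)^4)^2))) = -652584576800 / 45927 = -14209170.57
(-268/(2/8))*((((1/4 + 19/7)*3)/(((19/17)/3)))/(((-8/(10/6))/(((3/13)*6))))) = 12762495/1729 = 7381.43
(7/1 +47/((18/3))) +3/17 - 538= -53345/102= -522.99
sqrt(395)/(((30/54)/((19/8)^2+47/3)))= 12273 * sqrt(395)/320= 762.25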